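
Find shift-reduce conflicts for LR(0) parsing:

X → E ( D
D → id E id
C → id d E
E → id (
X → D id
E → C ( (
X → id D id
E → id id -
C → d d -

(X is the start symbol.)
No shift-reduce conflicts

A shift-reduce conflict occurs when an LR(0) state has both:
  - a complete (reduce) item [A → α .] (dot at the end), and
  - a shift item [B → β . c γ] (dot before a terminal).

Augment with X' → X and build the canonical LR(0) collection (I0 = CLOSURE({[X' → . X]}), then GOTO on every symbol after a dot until no new states appear). It has 29 states:
  I0: { [C → . d d -], [C → . id d E], [D → . id E id], [E → . C ( (], [E → . id (], [E → . id id -], [X → . D id], [X → . E ( D], [X → . id D id], [X' → . X] }  — shift
  I1: { [E → C . ( (] }  — shift
  I2: { [X → D . id] }  — shift
  I3: { [X → E . ( D] }  — shift
  I4: { [X' → X .] }  — accept
  I5: { [C → d . d -] }  — shift
  I6: { [C → . d d -], [C → . id d E], [C → id . d E], [D → . id E id], [D → id . E id], [E → . C ( (], [E → . id (], [E → . id id -], [E → id . (], [E → id . id -], [X → id . D id] }  — shift
  I7: { [E → id ( .] }  — reduce
  I8: { [X → id D . id] }  — shift
  I9: { [D → id E . id] }  — shift
  I10: { [C → . d d -], [C → . id d E], [C → d . d -], [C → id d . E], [E → . C ( (], [E → . id (], [E → . id id -] }  — shift
  I11: { [C → . d d -], [C → . id d E], [C → id . d E], [D → id . E id], [E → . C ( (], [E → . id (], [E → . id id -], [E → id . (], [E → id . id -], [E → id id . -] }  — shift
  I12: { [E → id id - .] }  — reduce
  I13: { [C → id . d E], [E → id . (], [E → id . id -], [E → id id . -] }  — shift
  I14: { [C → . d d -], [C → . id d E], [C → id d . E], [E → . C ( (], [E → . id (], [E → . id id -] }  — shift
  I15: { [E → id id . -] }  — shift
  I16: { [C → id d E .] }  — reduce
  I17: { [C → id . d E], [E → id . (], [E → id . id -] }  — shift
  I18: { [C → d . d -], [C → d d . -] }  — shift
  I19: { [C → d d - .] }  — reduce
  I20: { [C → d d . -] }  — shift
  I21: { [D → id E id .] }  — reduce
  I22: { [X → id D id .] }  — reduce
  I23: { [D → . id E id], [X → E ( . D] }  — shift
  I24: { [X → E ( D .] }  — reduce
  I25: { [C → . d d -], [C → . id d E], [D → id . E id], [E → . C ( (], [E → . id (], [E → . id id -] }  — shift
  I26: { [X → D id .] }  — reduce
  I27: { [E → C ( . (] }  — shift
  I28: { [E → C ( ( .] }  — reduce

No state contains both a complete item and a shift item.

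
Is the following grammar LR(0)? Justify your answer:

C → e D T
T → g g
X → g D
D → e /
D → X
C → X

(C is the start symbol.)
Yes, the grammar is LR(0)

Augment with C' → C and build the canonical LR(0) collection (I0 = CLOSURE({[C' → . C]}), then GOTO on every symbol after a dot until no new states appear). It has 13 states:
  I0: { [C → . X], [C → . e D T], [C' → . C], [X → . g D] }  — shift
  I1: { [C' → C .] }  — accept
  I2: { [C → X .] }  — reduce
  I3: { [C → e . D T], [D → . X], [D → . e /], [X → . g D] }  — shift
  I4: { [D → . X], [D → . e /], [X → . g D], [X → g . D] }  — shift
  I5: { [X → g D .] }  — reduce
  I6: { [D → X .] }  — reduce
  I7: { [D → e . /] }  — shift
  I8: { [D → e / .] }  — reduce
  I9: { [C → e D . T], [T → . g g] }  — shift
  I10: { [C → e D T .] }  — reduce
  I11: { [T → g . g] }  — shift
  I12: { [T → g g .] }  — reduce

Every state is either a pure shift/goto state or contains exactly one complete item and nothing to shift — no conflicts. The grammar is LR(0).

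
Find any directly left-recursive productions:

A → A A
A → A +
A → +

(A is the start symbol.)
Yes, A is left-recursive

A → A A: LEFT RECURSIVE (starts with A)
A → A +: LEFT RECURSIVE (starts with A)
A → +: starts with '+'

The grammar has direct left recursion on: A.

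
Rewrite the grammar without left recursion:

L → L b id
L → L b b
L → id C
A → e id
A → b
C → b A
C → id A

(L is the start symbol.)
L is directly left-recursive. The standard transformation for
  A → A α₁ | ... | A α_m | β₁ | ... | β_n
is
  A  → β₁ A' | ... | β_n A'
  A' → α₁ A' | ... | α_m A' | ε

L → id C becomes L → id C L'
L → L b id becomes L' → b id L'
L → L b b becomes L' → b b L'
Add L' → ε

Productions for other non-terminals are unchanged:
  A → e id
  A → b
  C → b A
  C → id A

Resulting grammar:
L → id C L'
L' → b id L'
L' → b b L'
L' → ε
A → e id
A → b
C → b A
C → id A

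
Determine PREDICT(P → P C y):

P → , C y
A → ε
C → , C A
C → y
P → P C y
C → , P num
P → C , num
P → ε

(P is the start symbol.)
PREDICT(P → P C y) = (FIRST(RHS) \ {ε}) ∪ (FOLLOW(P) if ε ∈ FIRST(RHS), i.e. RHS ⇒* ε)
FIRST(P) = { ',', 'y', ε }
FIRST(C) = { ',', 'y' }
FIRST(P C y) = { ',', 'y' }
ε ∉ FIRST(P C y), so FOLLOW(P) is not added.
PREDICT(P → P C y) = { ',', 'y' }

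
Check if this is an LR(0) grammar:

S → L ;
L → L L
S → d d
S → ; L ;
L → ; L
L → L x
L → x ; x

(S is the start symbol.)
No. Shift-reduce conflict between [S → L ; .] and [L → . ; L]

A grammar is LR(0) if no state in the canonical LR(0) collection has:
  - both a shift item (dot before a terminal) and a complete item (shift-reduce conflict), or
  - two or more complete items (reduce-reduce conflict; the accept item [S' → S .] counts as a complete item here).

Augment with S' → S and build the canonical LR(0) collection (I0 = CLOSURE({[S' → . S]}), then GOTO on every symbol after a dot until no new states appear). It has 16 states:
  I0: { [L → . ; L], [L → . L L], [L → . L x], [L → . x ; x], [S → . ; L ;], [S → . L ;], [S → . d d], [S' → . S] }  — shift
  I1: { [L → . ; L], [L → . L L], [L → . L x], [L → . x ; x], [L → ; . L], [S → ; . L ;] }  — shift
  I2: { [L → . ; L], [L → . L L], [L → . L x], [L → . x ; x], [L → L . L], [L → L . x], [S → L . ;] }  — shift
  I3: { [S' → S .] }  — accept
  I4: { [S → d . d] }  — shift
  I5: { [L → x . ; x] }  — shift
  I6: { [L → x ; . x] }  — shift
  I7: { [L → x ; x .] }  — reduce
  I8: { [S → d d .] }  — reduce
  I9: { [L → . ; L], [L → . L L], [L → . L x], [L → . x ; x], [L → ; . L], [S → L ; .] }  — shift, reduce
  I10: { [L → . ; L], [L → . L L], [L → . L x], [L → . x ; x], [L → L . L], [L → L . x], [L → L L .] }  — shift, reduce
  I11: { [L → L x .], [L → x . ; x] }  — shift, reduce
  I12: { [L → . ; L], [L → . L L], [L → . L x], [L → . x ; x], [L → ; . L] }  — shift
  I13: { [L → . ; L], [L → . L L], [L → . L x], [L → . x ; x], [L → ; L .], [L → L . L], [L → L . x] }  — shift, reduce
  I14: { [L → . ; L], [L → . L L], [L → . L x], [L → . x ; x], [L → ; L .], [L → L . L], [L → L . x], [S → ; L . ;] }  — shift, reduce
  I15: { [L → . ; L], [L → . L L], [L → . L x], [L → . x ; x], [L → ; . L], [S → ; L ; .] }  — shift, reduce

Conflict in state I9:
  Shift-reduce conflict between [S → L ; .] and [L → . ; L]
So the grammar is NOT LR(0).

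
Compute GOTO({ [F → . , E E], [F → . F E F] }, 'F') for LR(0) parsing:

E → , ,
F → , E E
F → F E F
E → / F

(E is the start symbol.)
GOTO(I, 'F') = CLOSURE({ [A → αX.β] : [A → α.Xβ] ∈ I, X = 'F' })

Items with dot before 'F', with the dot advanced:
  [F → . F E F] → [F → F . E F]
Closure of the advanced items:
  [F → F . E F] has the dot before E: add [E → . , ,], [E → . / F]

GOTO = { [E → . , ,], [E → . / F], [F → F . E F] }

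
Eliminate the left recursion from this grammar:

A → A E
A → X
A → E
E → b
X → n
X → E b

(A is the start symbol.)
A is directly left-recursive. The standard transformation for
  A → A α₁ | ... | A α_m | β₁ | ... | β_n
is
  A  → β₁ A' | ... | β_n A'
  A' → α₁ A' | ... | α_m A' | ε

A → X becomes A → X A'
A → E becomes A → E A'
A → A E becomes A' → E A'
Add A' → ε

Productions for other non-terminals are unchanged:
  E → b
  X → n
  X → E b

Resulting grammar:
A → X A'
A → E A'
A' → E A'
A' → ε
E → b
X → n
X → E b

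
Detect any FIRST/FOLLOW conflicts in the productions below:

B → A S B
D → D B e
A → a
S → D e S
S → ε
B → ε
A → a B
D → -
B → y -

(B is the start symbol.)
Yes. B → A S B with FOLLOW(B) on { 'a' }; B → y '-' with FOLLOW(B) on { 'y' }; S → D e S with FOLLOW(S) on { '-' }

A FIRST/FOLLOW conflict occurs when a non-terminal N has a nullable alternative N → β (β ⇒* ε) and another alternative N → α with FIRST(α) ∩ FOLLOW(N) ≠ ∅: on such a lookahead the parser cannot decide between expanding α and letting N vanish via β.

Nullable non-terminals: B, S.
FIRST sets used below: FIRST(A) = { 'a' }, FIRST(D) = { '-' }

B: nullable alternative(s) B → ε; FOLLOW(B) = { $, '-', 'a', 'e', 'y' }
  B → A S B: FIRST \ {ε} = { 'a' } — overlaps FOLLOW(B) on { 'a' }: CONFLICT
  B → ε: FIRST \ {ε} = { } — this is the only nullable alternative, skip
  B → y -: FIRST \ {ε} = { 'y' } — overlaps FOLLOW(B) on { 'y' }: CONFLICT

S: nullable alternative(s) S → ε; FOLLOW(S) = { $, '-', 'a', 'e', 'y' }
  S → D e S: FIRST \ {ε} = { '-' } — overlaps FOLLOW(S) on { '-' }: CONFLICT
  S → ε: FIRST \ {ε} = { } — this is the only nullable alternative, skip

A, D have no nullable alternative, so no FIRST/FOLLOW check is needed there.

So the grammar has 3 FIRST/FOLLOW conflicts (marked CONFLICT above).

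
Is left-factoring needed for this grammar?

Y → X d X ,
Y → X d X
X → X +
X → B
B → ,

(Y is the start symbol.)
Yes, Y has productions with common prefix 'X d X'

Left-factoring is needed when two productions for the same non-terminal
share a common prefix on the right-hand side.

Productions for Y:
  Y → X d X ,
  Y → X d X
Productions for X:
  X → X +
  X → B

Found common prefix 'X d X' in productions for Y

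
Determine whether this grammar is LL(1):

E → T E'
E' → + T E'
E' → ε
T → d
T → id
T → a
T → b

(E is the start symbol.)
Yes, the grammar is LL(1).

A grammar is LL(1) if for each non-terminal N with multiple productions, the predict sets of those productions are pairwise disjoint, where PREDICT(N → α) = (FIRST(α) \ {ε}) ∪ (FOLLOW(N) if α ⇒* ε).

Relevant sets:
  FOLLOW(E') = { $ }

For E':
  PREDICT(E' → '+' T E') = { '+' }
  PREDICT(E' → ε) = { $ }
For T:
  PREDICT(T → d) = { 'd' }
  PREDICT(T → id) = { 'id' }
  PREDICT(T → a) = { 'a' }
  PREDICT(T → b) = { 'b' }
E has a single production, so nothing to check there.

All predict sets are disjoint. The grammar IS LL(1).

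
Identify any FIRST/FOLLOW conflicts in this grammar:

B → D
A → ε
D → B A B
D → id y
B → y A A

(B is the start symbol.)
A FIRST/FOLLOW conflict occurs when a non-terminal N has a nullable alternative N → β (β ⇒* ε) and another alternative N → α with FIRST(α) ∩ FOLLOW(N) ≠ ∅: on such a lookahead the parser cannot decide between expanding α and letting N vanish via β.

Nullable non-terminals: A.
A has a nullable alternative but only one production, so nothing to check.

B, D have no nullable alternative, so no FIRST/FOLLOW check is needed there.

No FIRST/FOLLOW conflicts found.

Answer: No FIRST/FOLLOW conflicts.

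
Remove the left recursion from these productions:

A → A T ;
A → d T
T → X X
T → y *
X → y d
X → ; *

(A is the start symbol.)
A is directly left-recursive. The standard transformation for
  A → A α₁ | ... | A α_m | β₁ | ... | β_n
is
  A  → β₁ A' | ... | β_n A'
  A' → α₁ A' | ... | α_m A' | ε

A → d T becomes A → d T A'
A → A T ; becomes A' → T ; A'
Add A' → ε

Productions for other non-terminals are unchanged:
  T → X X
  T → y *
  X → y d
  X → ; *

Resulting grammar:
A → d T A'
A' → T ; A'
A' → ε
T → X X
T → y *
X → y d
X → ; *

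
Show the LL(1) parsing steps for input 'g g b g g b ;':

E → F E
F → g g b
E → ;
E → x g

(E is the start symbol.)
Stack is shown with the top on the left.

Stack      Input            Action
----------------------------------
E $        g g b g g b ; $  output E → F E
F E $      g g b g g b ; $  output F → g g b
g g b E $  g g b g g b ; $  match 'g'
g b E $    g b g g b ; $    match 'g'
b E $      b g g b ; $      match 'b'
E $        g g b ; $        output E → F E
F E $      g g b ; $        output F → g g b
g g b E $  g g b ; $        match 'g'
g b E $    g b ; $          match 'g'
b E $      b ; $            match 'b'
E $        ; $              output E → ;
; $        ; $              match ';'
$          $                accept

The string is accepted.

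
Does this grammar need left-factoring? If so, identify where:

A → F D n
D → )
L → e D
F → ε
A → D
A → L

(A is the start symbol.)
Left-factoring is needed when two productions for the same non-terminal
share a common prefix on the right-hand side.

Productions for A:
  A → F D n
  A → D
  A → L

No common prefixes found.

Answer: No, left-factoring is not needed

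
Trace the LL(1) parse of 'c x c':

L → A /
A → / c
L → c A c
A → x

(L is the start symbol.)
LL(1) parsing maintains a stack (initially the start symbol over $) and the input. At each step: if the stack top is a terminal, match it against the current input token; if it is a non-terminal N, replace it with the RHS of M[N, lookahead] (the unique production whose predict set contains the lookahead).

Stack is shown with the top on the left.

Stack    Input    Action
------------------------
L $      c x c $  output L → c A c
c A c $  c x c $  match 'c'
A c $    x c $    output A → x
x c $    x c $    match 'x'
c $      c $      match 'c'
$        $        accept

The string is accepted.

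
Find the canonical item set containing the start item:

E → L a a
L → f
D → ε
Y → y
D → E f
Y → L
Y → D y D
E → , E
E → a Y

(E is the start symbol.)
{ [E → . , E], [E → . L a a], [E → . a Y], [E' → . E], [L → . f] }

First, augment the grammar with E' → E
I₀ = CLOSURE({ [E' → . E] }):
  [E' → . E] has the dot before E: add [E → . L a a], [E → . , E], [E → . a Y]
  [E → . L a a] has the dot before L: add [L → . f]
No further items can be added.

I₀ = { [E → . , E], [E → . L a a], [E → . a Y], [E' → . E], [L → . f] }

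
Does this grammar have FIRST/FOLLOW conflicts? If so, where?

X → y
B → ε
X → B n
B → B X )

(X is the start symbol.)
Yes. B → B X ')' with FOLLOW(B) on { 'n', 'y' }

A FIRST/FOLLOW conflict occurs when a non-terminal N has a nullable alternative N → β (β ⇒* ε) and another alternative N → α with FIRST(α) ∩ FOLLOW(N) ≠ ∅: on such a lookahead the parser cannot decide between expanding α and letting N vanish via β.

Nullable non-terminals: B.
FIRST sets used below: FIRST(B) = { 'n', 'y', ε }, FIRST(X) = { 'n', 'y' }

B: nullable alternative(s) B → ε; FOLLOW(B) = { 'n', 'y' }
  B → ε: FIRST \ {ε} = { } — this is the only nullable alternative, skip
  B → B X ): FIRST \ {ε} = { 'n', 'y' } — overlaps FOLLOW(B) on { 'n', 'y' }: CONFLICT

X has no nullable alternative, so no FIRST/FOLLOW check is needed there.

So the grammar has 1 FIRST/FOLLOW conflict (marked CONFLICT above).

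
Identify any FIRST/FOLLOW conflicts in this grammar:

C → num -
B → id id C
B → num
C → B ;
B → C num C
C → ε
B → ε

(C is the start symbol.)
Nullable non-terminals: B, C.
FIRST sets used below: FIRST(C) = { ';', 'id', 'num', ε }, FIRST(B) = { ';', 'id', 'num', ε }

B: nullable alternative(s) B → ε; FOLLOW(B) = { ';' }
  B → id id C: FIRST \ {ε} = { 'id' } — disjoint from FOLLOW(B)
  B → num: FIRST \ {ε} = { 'num' } — disjoint from FOLLOW(B)
  B → C num C: FIRST \ {ε} = { ';', 'id', 'num' } — overlaps FOLLOW(B) on { ';' }: CONFLICT
  B → ε: FIRST \ {ε} = { } — this is the only nullable alternative, skip

C: nullable alternative(s) C → ε; FOLLOW(C) = { $, ';', 'num' }
  C → num -: FIRST \ {ε} = { 'num' } — overlaps FOLLOW(C) on { 'num' }: CONFLICT
  C → B ;: FIRST \ {ε} = { ';', 'id', 'num' } — overlaps FOLLOW(C) on { ';', 'num' }: CONFLICT
  C → ε: FIRST \ {ε} = { } — this is the only nullable alternative, skip

So the grammar has 3 FIRST/FOLLOW conflicts (marked CONFLICT above).

Answer: Yes. C → num '-' with FOLLOW(C) on { 'num' }; C → B ';' with FOLLOW(C) on { ';', 'num' }; B → C num C with FOLLOW(B) on { ';' }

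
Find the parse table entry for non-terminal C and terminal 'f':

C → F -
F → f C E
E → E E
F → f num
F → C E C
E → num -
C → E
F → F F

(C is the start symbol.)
To find M[C, 'f'], we find productions for C where 'f' is in the predict set (PREDICT(N → α) = (FIRST(α) \ {ε}) ∪ (FOLLOW(N) if α ⇒* ε)).

Relevant sets:
  FIRST(F) = { 'f', 'num' }
  FIRST(E) = { 'num' }

C → F -: PREDICT = { 'f', 'num' }
  'f' is in predict set, so this production goes in M[C, 'f']
C → E: PREDICT = { 'num' }

M[C, 'f'] = C → F -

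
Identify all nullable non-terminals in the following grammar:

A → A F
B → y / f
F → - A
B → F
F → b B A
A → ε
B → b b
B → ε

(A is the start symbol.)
{ 'A', 'B' }

A non-terminal is nullable if it can derive ε (the empty string): either it has an ε-production, or it has a production whose right-hand side consists entirely of nullable non-terminals.

ε-productions: A → ε, B → ε
So A, B are immediately nullable.
No further non-terminal can be added: every production for the remaining non-terminals contains a terminal or a non-nullable non-terminal.
Nullable = { 'A', 'B' }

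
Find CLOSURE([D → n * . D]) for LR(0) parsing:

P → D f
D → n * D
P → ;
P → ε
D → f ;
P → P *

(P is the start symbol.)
To compute CLOSURE, for each item [A → α.Bβ] where B is a non-terminal, add [B → .γ] for all productions B → γ; repeat for the newly added items until nothing changes.

Start with: [D → n * . D]
  [D → n * . D] has the dot before D: add [D → . n * D], [D → . f ;]
No further items can be added.

CLOSURE = { [D → . f ;], [D → . n * D], [D → n * . D] }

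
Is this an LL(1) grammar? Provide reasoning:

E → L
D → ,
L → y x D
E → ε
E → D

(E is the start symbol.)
A grammar is LL(1) if for each non-terminal N with multiple productions, the predict sets of those productions are pairwise disjoint, where PREDICT(N → α) = (FIRST(α) \ {ε}) ∪ (FOLLOW(N) if α ⇒* ε).

Relevant sets:
  FIRST(L) = { 'y' }
  FIRST(D) = { ',' }
  FOLLOW(E) = { $ }

For E:
  PREDICT(E → L) = { 'y' }
  PREDICT(E → ε) = { $ }
  PREDICT(E → D) = { ',' }
D, L have a single production, so nothing to check there.

All predict sets are disjoint. The grammar IS LL(1).

Answer: Yes, the grammar is LL(1).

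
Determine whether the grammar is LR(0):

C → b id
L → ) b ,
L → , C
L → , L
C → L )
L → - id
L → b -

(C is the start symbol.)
Augment with C' → C and build the canonical LR(0) collection (I0 = CLOSURE({[C' → . C]}), then GOTO on every symbol after a dot until no new states appear). It has 15 states:
  I0: { [C → . L )], [C → . b id], [C' → . C], [L → . ) b ,], [L → . , C], [L → . , L], [L → . - id], [L → . b -] }  — shift
  I1: { [L → ) . b ,] }  — shift
  I2: { [C → . L )], [C → . b id], [L → , . C], [L → , . L], [L → . ) b ,], [L → . , C], [L → . , L], [L → . - id], [L → . b -] }  — shift
  I3: { [L → - . id] }  — shift
  I4: { [C' → C .] }  — accept
  I5: { [C → L . )] }  — shift
  I6: { [C → b . id], [L → b . -] }  — shift
  I7: { [L → b - .] }  — reduce
  I8: { [C → b id .] }  — reduce
  I9: { [C → L ) .] }  — reduce
  I10: { [L → - id .] }  — reduce
  I11: { [L → , C .] }  — reduce
  I12: { [C → L . )], [L → , L .] }  — shift, reduce
  I13: { [L → ) b . ,] }  — shift
  I14: { [L → ) b , .] }  — reduce

Conflict in state I12:
  Shift-reduce conflict between [L → , L .] and [C → L . )]
So the grammar is NOT LR(0).

Answer: No. Shift-reduce conflict between [L → , L .] and [C → L . )]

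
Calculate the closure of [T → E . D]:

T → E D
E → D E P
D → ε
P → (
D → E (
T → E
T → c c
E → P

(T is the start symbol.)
To compute CLOSURE, for each item [A → α.Bβ] where B is a non-terminal, add [B → .γ] for all productions B → γ; repeat for the newly added items until nothing changes.

Start with: [T → E . D]
  [T → E . D] has the dot before D: add [D → .], [D → . E (]
  [D → . E (] has the dot before E: add [E → . D E P], [E → . P]
  [E → . P] has the dot before P: add [P → . (]
No further items can be added.

CLOSURE = { [D → . E (], [D → .], [E → . D E P], [E → . P], [P → . (], [T → E . D] }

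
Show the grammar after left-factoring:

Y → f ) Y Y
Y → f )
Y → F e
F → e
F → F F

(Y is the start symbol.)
Y → f ) Y'
Y' → Y Y
Y' → ε
Y → F e
F → e
F → F F

Left-factoring transforms A → αβ₁ | αβ₂ into A → αA' and A' → β₁ | β₂
(α is the longest common prefix among the alternatives). Repeat until
no nonterminal has two alternatives with a common prefix.

Round 1: Y has alternatives sharing prefix 'f )'. Introduce Y': Y → f ) Y'
  Add: Y' → Y Y
  Add: Y' → ε

No remaining common prefixes — done.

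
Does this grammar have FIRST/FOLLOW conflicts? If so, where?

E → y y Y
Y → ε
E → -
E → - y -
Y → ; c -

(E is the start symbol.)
No FIRST/FOLLOW conflicts.

A FIRST/FOLLOW conflict occurs when a non-terminal N has a nullable alternative N → β (β ⇒* ε) and another alternative N → α with FIRST(α) ∩ FOLLOW(N) ≠ ∅: on such a lookahead the parser cannot decide between expanding α and letting N vanish via β.

Nullable non-terminals: Y.

Y: nullable alternative(s) Y → ε; FOLLOW(Y) = { $ }
  Y → ε: FIRST \ {ε} = { } — this is the only nullable alternative, skip
  Y → ; c -: FIRST \ {ε} = { ';' } — disjoint from FOLLOW(Y)

E has no nullable alternative, so no FIRST/FOLLOW check is needed there.

No FIRST/FOLLOW conflicts found.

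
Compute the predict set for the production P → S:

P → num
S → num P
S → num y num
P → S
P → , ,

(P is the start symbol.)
PREDICT(P → S) = (FIRST(RHS) \ {ε}) ∪ (FOLLOW(P) if ε ∈ FIRST(RHS), i.e. RHS ⇒* ε)
FIRST(S) = { 'num' }
FIRST(S) = { 'num' }
ε ∉ FIRST(S), so FOLLOW(P) is not added.
PREDICT(P → S) = { 'num' }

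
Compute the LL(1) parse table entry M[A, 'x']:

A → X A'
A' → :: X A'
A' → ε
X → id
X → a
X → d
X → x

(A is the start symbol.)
A → X A'

To find M[A, 'x'], we find productions for A where 'x' is in the predict set (PREDICT(N → α) = (FIRST(α) \ {ε}) ∪ (FOLLOW(N) if α ⇒* ε)).

Relevant sets:
  FIRST(X) = { 'a', 'd', 'id', 'x' }

A → X A': PREDICT = { 'a', 'd', 'id', 'x' }
  'x' is in predict set, so this production goes in M[A, 'x']

M[A, 'x'] = A → X A'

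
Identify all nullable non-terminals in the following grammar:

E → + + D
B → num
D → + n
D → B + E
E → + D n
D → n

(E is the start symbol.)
None

A non-terminal is nullable if it can derive ε (the empty string): either it has an ε-production, or it has a production whose right-hand side consists entirely of nullable non-terminals.

There are no ε-productions, so no non-terminal can derive ε.
No non-terminals are nullable.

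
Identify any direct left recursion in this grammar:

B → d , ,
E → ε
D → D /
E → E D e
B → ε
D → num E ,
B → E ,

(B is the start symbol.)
Yes, D, E are left-recursive

Direct left recursion occurs when N → N α for some non-terminal N (the right-hand side begins with the left-hand side itself).

B → d , ,: starts with d
E → ε: starts with ε
D → D /: LEFT RECURSIVE (starts with D)
E → E D e: LEFT RECURSIVE (starts with E)
B → ε: starts with ε
D → num E ,: starts with num
B → E ,: starts with E

The grammar has direct left recursion on: D, E.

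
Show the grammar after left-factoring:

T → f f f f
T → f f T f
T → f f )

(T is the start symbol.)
Left-factoring transforms A → αβ₁ | αβ₂ into A → αA' and A' → β₁ | β₂
(α is the longest common prefix among the alternatives). Repeat until
no nonterminal has two alternatives with a common prefix.

Round 1: T has alternatives sharing prefix 'f f'. Introduce T': T → f f T'
  Add: T' → f f
  Add: T' → T f
  Add: T' → )

No remaining common prefixes — done.

Resulting grammar:
T → f f T'
T' → f f
T' → T f
T' → )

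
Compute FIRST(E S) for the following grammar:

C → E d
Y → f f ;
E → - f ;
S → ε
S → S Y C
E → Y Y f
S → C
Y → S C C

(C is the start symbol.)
FIRST sets of the non-terminals involved (from the grammar, by fixed-point iteration):
  FIRST(E) = { '-', 'f' }

To compute FIRST(E S), process the symbols left to right:
Symbol E is a non-terminal. Add FIRST(E) \ {ε} = { '-', 'f' }
E is not nullable (ε ∉ FIRST(E)), so stop here.
FIRST(E S) = { '-', 'f' }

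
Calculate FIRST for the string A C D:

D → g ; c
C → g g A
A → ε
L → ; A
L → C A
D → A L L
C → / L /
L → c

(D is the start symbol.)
FIRST sets of the non-terminals involved (from the grammar, by fixed-point iteration):
  FIRST(A) = { ε }
  FIRST(C) = { '/', 'g' }

To compute FIRST(A C D), process the symbols left to right:
Symbol A is a non-terminal. Add FIRST(A) \ {ε} = { }
A is nullable (ε ∈ FIRST(A)), continue to the next symbol.
Symbol C is a non-terminal. Add FIRST(C) \ {ε} = { '/', 'g' }
C is not nullable (ε ∉ FIRST(C)), so stop here.
FIRST(A C D) = { '/', 'g' }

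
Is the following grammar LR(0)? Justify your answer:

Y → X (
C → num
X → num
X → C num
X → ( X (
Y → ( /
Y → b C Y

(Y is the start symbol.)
No. Reduce-reduce conflict: [C → num .] and [X → num .]

Augment with Y' → Y and build the canonical LR(0) collection (I0 = CLOSURE({[Y' → . Y]}), then GOTO on every symbol after a dot until no new states appear). It has 16 states:
  I0: { [C → . num], [X → . ( X (], [X → . C num], [X → . num], [Y → . ( /], [Y → . X (], [Y → . b C Y], [Y' → . Y] }  — shift
  I1: { [C → . num], [X → ( . X (], [X → . ( X (], [X → . C num], [X → . num], [Y → ( . /] }  — shift
  I2: { [X → C . num] }  — shift
  I3: { [Y → X . (] }  — shift
  I4: { [Y' → Y .] }  — accept
  I5: { [C → . num], [Y → b . C Y] }  — shift
  I6: { [C → num .], [X → num .] }  — 2 reduces
  I7: { [C → . num], [X → . ( X (], [X → . C num], [X → . num], [Y → . ( /], [Y → . X (], [Y → . b C Y], [Y → b C . Y] }  — shift
  I8: { [C → num .] }  — reduce
  I9: { [Y → b C Y .] }  — reduce
  I10: { [Y → X ( .] }  — reduce
  I11: { [X → C num .] }  — reduce
  I12: { [C → . num], [X → ( . X (], [X → . ( X (], [X → . C num], [X → . num] }  — shift
  I13: { [Y → ( / .] }  — reduce
  I14: { [X → ( X . (] }  — shift
  I15: { [X → ( X ( .] }  — reduce

Conflict in state I6:
  Reduce-reduce conflict: [C → num .] and [X → num .]
So the grammar is NOT LR(0).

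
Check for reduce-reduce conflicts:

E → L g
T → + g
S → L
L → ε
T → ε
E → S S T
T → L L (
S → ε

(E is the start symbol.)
A reduce-reduce conflict occurs when an LR(0) state has two complete items [A → α .] and [B → β .] — both call for a reduction, and with no lookahead the parser cannot choose between them.

Augment with E' → E and build the canonical LR(0) collection (I0 = CLOSURE({[E' → . E]}), then GOTO on every symbol after a dot until no new states appear). It has 13 states:
  I0: { [E → . L g], [E → . S S T], [E' → . E], [L → .], [S → . L], [S → .] }  — 2 reduces
  I1: { [E' → E .] }  — accept
  I2: { [E → L . g], [S → L .] }  — shift, reduce
  I3: { [E → S . S T], [L → .], [S → . L], [S → .] }  — 2 reduces
  I4: { [S → L .] }  — reduce
  I5: { [E → S S . T], [L → .], [T → . + g], [T → . L L (], [T → .] }  — shift, 2 reduces
  I6: { [T → + . g] }  — shift
  I7: { [L → .], [T → L . L (] }  — reduce
  I8: { [E → S S T .] }  — reduce
  I9: { [T → L L . (] }  — shift
  I10: { [T → L L ( .] }  — reduce
  I11: { [T → + g .] }  — reduce
  I12: { [E → L g .] }  — reduce

I0 contains complete items [L → .], [S → .] — reduce-reduce conflict.
I3 contains complete items [L → .], [S → .] — reduce-reduce conflict.
I5 contains complete items [L → .], [T → .] — reduce-reduce conflict.

Answer: Yes — I0: [L → .] vs [S → .]; I3: [L → .] vs [S → .]; I5: [L → .] vs [T → .]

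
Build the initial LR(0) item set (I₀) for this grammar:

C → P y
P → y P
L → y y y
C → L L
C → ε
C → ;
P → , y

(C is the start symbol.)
First, augment the grammar with C' → C
I₀ = CLOSURE({ [C' → . C] }):
  [C' → . C] has the dot before C: add [C → . P y], [C → . L L], [C → .], [C → . ;]
  [C → . P y] has the dot before P: add [P → . y P], [P → . , y]
  [C → . L L] has the dot before L: add [L → . y y y]
No further items can be added.

I₀ = { [C → . ;], [C → . L L], [C → . P y], [C → .], [C' → . C], [L → . y y y], [P → . , y], [P → . y P] }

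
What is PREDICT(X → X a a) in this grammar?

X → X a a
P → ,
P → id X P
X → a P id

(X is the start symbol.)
{ 'a' }

PREDICT(X → X a a) = (FIRST(RHS) \ {ε}) ∪ (FOLLOW(X) if ε ∈ FIRST(RHS), i.e. RHS ⇒* ε)
FIRST(X) = { 'a' }
FIRST(X a a) = { 'a' }
ε ∉ FIRST(X a a), so FOLLOW(X) is not added.
PREDICT(X → X a a) = { 'a' }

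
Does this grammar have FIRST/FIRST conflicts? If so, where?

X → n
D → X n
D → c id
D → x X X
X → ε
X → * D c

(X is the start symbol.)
FIRST sets of the non-terminals at (or reachable through a nullable prefix from) the front of some alternative:
  FIRST(X) = { '*', 'n', ε }

Productions for X:
  X → n: FIRST = { 'n' }
  X → ε: FIRST = { ε }
  X → * D c: FIRST = { '*' }
Productions for D:
  D → X n: FIRST = { '*', 'n' }
  D → c id: FIRST = { 'c' }
  D → x X X: FIRST = { 'x' }

All alternatives of each non-terminal have pairwise disjoint FIRST sets.

Answer: No FIRST/FIRST conflicts.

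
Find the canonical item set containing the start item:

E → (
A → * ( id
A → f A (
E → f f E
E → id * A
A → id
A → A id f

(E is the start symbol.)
{ [E → . (], [E → . f f E], [E → . id * A], [E' → . E] }

First, augment the grammar with E' → E
I₀ = CLOSURE({ [E' → . E] }):
  [E' → . E] has the dot before E: add [E → . (], [E → . f f E], [E → . id * A]
No further items can be added.

I₀ = { [E → . (], [E → . f f E], [E → . id * A], [E' → . E] }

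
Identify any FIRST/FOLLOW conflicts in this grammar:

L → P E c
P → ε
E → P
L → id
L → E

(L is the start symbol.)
A FIRST/FOLLOW conflict occurs when a non-terminal N has a nullable alternative N → β (β ⇒* ε) and another alternative N → α with FIRST(α) ∩ FOLLOW(N) ≠ ∅: on such a lookahead the parser cannot decide between expanding α and letting N vanish via β.

Nullable non-terminals: E, L, P.
FIRST sets used below: FIRST(P) = { ε }, FIRST(E) = { ε }
E has a nullable alternative but only one production, so nothing to check.

L: nullable alternative(s) L → E; FOLLOW(L) = { $ }
  L → P E c: FIRST \ {ε} = { 'c' } — disjoint from FOLLOW(L)
  L → id: FIRST \ {ε} = { 'id' } — disjoint from FOLLOW(L)
  L → E: FIRST \ {ε} = { } — this is the only nullable alternative, skip
P has a nullable alternative but only one production, so nothing to check.

No FIRST/FOLLOW conflicts found.

Answer: No FIRST/FOLLOW conflicts.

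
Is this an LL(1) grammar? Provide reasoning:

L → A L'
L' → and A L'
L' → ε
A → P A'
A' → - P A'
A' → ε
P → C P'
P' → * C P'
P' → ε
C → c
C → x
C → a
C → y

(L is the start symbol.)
Yes, the grammar is LL(1).

A grammar is LL(1) if for each non-terminal N with multiple productions, the predict sets of those productions are pairwise disjoint, where PREDICT(N → α) = (FIRST(α) \ {ε}) ∪ (FOLLOW(N) if α ⇒* ε).

Relevant sets:
  FOLLOW(L') = { $ }
  FOLLOW(A') = { $, 'and' }
  FOLLOW(P') = { $, '-', 'and' }

For L':
  PREDICT(L' → and A L') = { 'and' }
  PREDICT(L' → ε) = { $ }
For A':
  PREDICT(A' → '-' P A') = { '-' }
  PREDICT(A' → ε) = { $, 'and' }
For P':
  PREDICT(P' → '*' C P') = { '*' }
  PREDICT(P' → ε) = { $, '-', 'and' }
For C:
  PREDICT(C → c) = { 'c' }
  PREDICT(C → x) = { 'x' }
  PREDICT(C → a) = { 'a' }
  PREDICT(C → y) = { 'y' }
L, A, P have a single production, so nothing to check there.

All predict sets are disjoint. The grammar IS LL(1).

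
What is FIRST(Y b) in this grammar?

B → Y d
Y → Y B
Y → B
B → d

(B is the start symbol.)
FIRST sets of the non-terminals involved (from the grammar, by fixed-point iteration):
  FIRST(Y) = { 'd' }

To compute FIRST(Y b), process the symbols left to right:
Symbol Y is a non-terminal. Add FIRST(Y) \ {ε} = { 'd' }
Y is not nullable (ε ∉ FIRST(Y)), so stop here.
FIRST(Y b) = { 'd' }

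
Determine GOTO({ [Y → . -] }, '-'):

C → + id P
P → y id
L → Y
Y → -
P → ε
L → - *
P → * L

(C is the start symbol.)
GOTO(I, '-') = CLOSURE({ [A → αX.β] : [A → α.Xβ] ∈ I, X = '-' })

Items with dot before '-', with the dot advanced:
  [Y → . -] → [Y → - .]
Closure adds nothing (no advanced item has the dot before a non-terminal).

GOTO = { [Y → - .] }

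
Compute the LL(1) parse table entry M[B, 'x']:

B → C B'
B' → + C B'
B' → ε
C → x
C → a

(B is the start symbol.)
B → C B'

To find M[B, 'x'], we find productions for B where 'x' is in the predict set (PREDICT(N → α) = (FIRST(α) \ {ε}) ∪ (FOLLOW(N) if α ⇒* ε)).

Relevant sets:
  FIRST(C) = { 'a', 'x' }

B → C B': PREDICT = { 'a', 'x' }
  'x' is in predict set, so this production goes in M[B, 'x']

M[B, 'x'] = B → C B'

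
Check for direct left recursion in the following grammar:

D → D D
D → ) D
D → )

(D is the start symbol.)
Direct left recursion occurs when N → N α for some non-terminal N (the right-hand side begins with the left-hand side itself).

D → D D: LEFT RECURSIVE (starts with D)
D → ) D: starts with ')'
D → ): starts with ')'

The grammar has direct left recursion on: D.

Answer: Yes, D is left-recursive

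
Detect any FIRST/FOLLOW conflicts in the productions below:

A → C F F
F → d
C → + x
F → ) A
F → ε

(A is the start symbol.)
A FIRST/FOLLOW conflict occurs when a non-terminal N has a nullable alternative N → β (β ⇒* ε) and another alternative N → α with FIRST(α) ∩ FOLLOW(N) ≠ ∅: on such a lookahead the parser cannot decide between expanding α and letting N vanish via β.

Nullable non-terminals: F.

F: nullable alternative(s) F → ε; FOLLOW(F) = { $, ')', 'd' }
  F → d: FIRST \ {ε} = { 'd' } — overlaps FOLLOW(F) on { 'd' }: CONFLICT
  F → ) A: FIRST \ {ε} = { ')' } — overlaps FOLLOW(F) on { ')' }: CONFLICT
  F → ε: FIRST \ {ε} = { } — this is the only nullable alternative, skip

A, C have no nullable alternative, so no FIRST/FOLLOW check is needed there.

So the grammar has 2 FIRST/FOLLOW conflicts (marked CONFLICT above).

Answer: Yes. F → d with FOLLOW(F) on { 'd' }; F → ')' A with FOLLOW(F) on { ')' }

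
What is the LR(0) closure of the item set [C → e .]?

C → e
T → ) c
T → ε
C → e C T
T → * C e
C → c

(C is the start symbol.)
To compute CLOSURE, for each item [A → α.Bβ] where B is a non-terminal, add [B → .γ] for all productions B → γ; repeat for the newly added items until nothing changes.

Start with: [C → e .]
The dot is at the end, so nothing is added.

CLOSURE = { [C → e .] }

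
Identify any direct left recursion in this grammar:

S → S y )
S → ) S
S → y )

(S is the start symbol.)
Yes, S is left-recursive

Direct left recursion occurs when N → N α for some non-terminal N (the right-hand side begins with the left-hand side itself).

S → S y ): LEFT RECURSIVE (starts with S)
S → ) S: starts with ')'
S → y ): starts with y

The grammar has direct left recursion on: S.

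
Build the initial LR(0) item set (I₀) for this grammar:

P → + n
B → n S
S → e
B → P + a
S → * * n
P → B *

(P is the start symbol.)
{ [B → . P + a], [B → . n S], [P → . + n], [P → . B *], [P' → . P] }

First, augment the grammar with P' → P
I₀ = CLOSURE({ [P' → . P] }):
  [P' → . P] has the dot before P: add [P → . + n], [P → . B *]
  [P → . B *] has the dot before B: add [B → . n S], [B → . P + a]
No further items can be added.

I₀ = { [B → . P + a], [B → . n S], [P → . + n], [P → . B *], [P' → . P] }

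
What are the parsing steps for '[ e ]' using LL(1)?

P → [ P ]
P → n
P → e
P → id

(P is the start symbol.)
Stack is shown with the top on the left.

Stack    Input    Action
------------------------
P $      [ e ] $  output P → [ P ]
[ P ] $  [ e ] $  match '['
P ] $    e ] $    output P → e
e ] $    e ] $    match 'e'
] $      ] $      match ']'
$        $        accept

The string is accepted.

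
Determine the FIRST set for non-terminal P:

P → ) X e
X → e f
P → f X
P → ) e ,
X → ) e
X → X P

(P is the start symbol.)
From P → ) X e:
  - ')' is a terminal: add ')' and stop
From P → f X:
  - f is a terminal: add 'f' and stop
From P → ) e ,:
  - ')' is a terminal: add ')' and stop

Collecting: FIRST(P) = { ')', 'f' }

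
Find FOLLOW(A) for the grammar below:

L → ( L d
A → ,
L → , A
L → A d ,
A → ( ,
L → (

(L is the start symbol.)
{ $, 'd' }

To compute FOLLOW(A), find every occurrence of A on a right-hand side N → α A β: add FIRST(β) \ {ε}, and if β is empty or nullable also add FOLLOW(N). Iterate to a fixed point.

In L → , A: A is at the end, add FOLLOW(L)
In L → A d ,: A is followed by d ',', add FIRST(d ',') \ {ε} = { 'd' }

The FOLLOW sets referred to above (computed the same way, to a fixed point):
  FOLLOW(L) = { $, 'd' }

Taking the union: FOLLOW(A) = { $, 'd' }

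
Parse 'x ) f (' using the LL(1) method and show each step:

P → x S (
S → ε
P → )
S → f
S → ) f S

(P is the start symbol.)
LL(1) parsing maintains a stack (initially the start symbol over $) and the input. At each step: if the stack top is a terminal, match it against the current input token; if it is a non-terminal N, replace it with the RHS of M[N, lookahead] (the unique production whose predict set contains the lookahead).

Stack is shown with the top on the left.

Stack      Input      Action
----------------------------
P $        x ) f ( $  output P → x S (
x S ( $    x ) f ( $  match 'x'
S ( $      ) f ( $    output S → ) f S
) f S ( $  ) f ( $    match ')'
f S ( $    f ( $      match 'f'
S ( $      ( $        output S → ε
( $        ( $        match '('
$          $          accept

The string is accepted.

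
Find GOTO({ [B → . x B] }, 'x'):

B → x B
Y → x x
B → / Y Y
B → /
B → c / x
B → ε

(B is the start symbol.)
GOTO(I, 'x') = CLOSURE({ [A → αX.β] : [A → α.Xβ] ∈ I, X = 'x' })

Items with dot before 'x', with the dot advanced:
  [B → . x B] → [B → x . B]
Closure of the advanced items:
  [B → x . B] has the dot before B: add [B → . x B], [B → . / Y Y], [B → . /], [B → . c / x], [B → .]

GOTO = { [B → . / Y Y], [B → . /], [B → . c / x], [B → . x B], [B → .], [B → x . B] }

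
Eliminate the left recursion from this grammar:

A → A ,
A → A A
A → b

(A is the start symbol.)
A → b A'
A' → , A'
A' → A A'
A' → ε

A is directly left-recursive. The standard transformation for
  A → A α₁ | ... | A α_m | β₁ | ... | β_n
is
  A  → β₁ A' | ... | β_n A'
  A' → α₁ A' | ... | α_m A' | ε

A → b becomes A → b A'
A → A , becomes A' → , A'
A → A A becomes A' → A A'
Add A' → ε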